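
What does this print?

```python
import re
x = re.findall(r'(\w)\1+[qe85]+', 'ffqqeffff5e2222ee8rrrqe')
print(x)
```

The backreference `\1` re-matches whatever the first group consumed, character for character.
Because there's exactly one group, `findall` drops the full match and keeps group 1 from each hit.

['f', 'f', '2', 'r']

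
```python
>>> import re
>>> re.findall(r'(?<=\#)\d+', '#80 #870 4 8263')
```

['80', '870']

The positive lookaround only admits positions where the adjacent text matches; those characters stay outside the span.
With no groups in the pattern, `findall` gives back each whole match — 2 here.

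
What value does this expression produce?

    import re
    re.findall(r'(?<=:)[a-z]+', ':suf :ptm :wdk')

Lookahead/lookbehind check context without consuming it, so the matched span excludes the asserted characters.
Scanning left to right: at [1:4] → 'suf'; at [6:9] → 'ptm'; at [11:14] → 'wdk'.
No capturing groups, so `findall` returns the 3 full match strings.

['suf', 'ptm', 'wdk']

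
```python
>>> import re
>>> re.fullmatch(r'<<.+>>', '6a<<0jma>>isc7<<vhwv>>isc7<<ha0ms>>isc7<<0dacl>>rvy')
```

None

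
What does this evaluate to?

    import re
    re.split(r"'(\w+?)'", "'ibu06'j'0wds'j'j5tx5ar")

['', 'ibu06', 'j', '0wds', "j'j5tx5ar"]

Matches to split on: at [0:7] → "'ibu06'"; at [8:14] → "'0wds'".
Because the pattern has a capturing group, `split` also inserts each captured text between the pieces.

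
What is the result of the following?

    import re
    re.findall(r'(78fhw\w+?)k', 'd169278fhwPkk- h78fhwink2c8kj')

The pattern matches the literal '78', then the literal 'fhw', then one or more of a word character (lazy) (captured); then a literal 'k'.
A `+?`/`*?`/`{m,n}?` starts at its minimum and grows only as far as needed for what follows to match.
Walking the string: at [5:12] match '78fhwPk', group 1 = '78fhwP'; at [16:24] match '78fhwink', group 1 = '78fhwin'.
With a single group, `findall` returns only what that group captured — 2 items.

['78fhwP', '78fhwin']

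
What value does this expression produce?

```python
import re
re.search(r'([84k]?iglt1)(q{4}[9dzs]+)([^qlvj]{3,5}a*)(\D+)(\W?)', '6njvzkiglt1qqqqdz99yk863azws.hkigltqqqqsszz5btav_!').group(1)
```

The match spans [5:43] → 'kiglt1qqqqdz99yk863azws.hkigltqqqqsszz'.
Captured: group 1 = 'kiglt1', group 2 = 'qqqqdz99', group 3 = 'yk863a', group 4 = 'zws.hkigltqqqqsszz', group 5 = ''.

'kiglt1'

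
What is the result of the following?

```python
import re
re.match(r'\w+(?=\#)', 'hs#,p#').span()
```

(0, 2)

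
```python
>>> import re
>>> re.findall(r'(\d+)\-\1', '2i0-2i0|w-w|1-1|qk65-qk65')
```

['1']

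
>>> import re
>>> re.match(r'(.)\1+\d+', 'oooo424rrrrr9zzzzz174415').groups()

The match spans [0:7] → 'oooo424'.
Captured: group 1 = 'o'.

('o',)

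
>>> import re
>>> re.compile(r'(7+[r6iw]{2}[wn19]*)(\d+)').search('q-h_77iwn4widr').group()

'77iwn4'

The match spans [4:10] → '77iwn4'.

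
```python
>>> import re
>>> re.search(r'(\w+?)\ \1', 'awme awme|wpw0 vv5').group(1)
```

'awme'

The backreference `\1` re-matches whatever the first group consumed, character for character.
Unlike `match`, `search` isn't anchored — it looks for the pattern anywhere in the string.
The match spans [0:9] → 'awme awme'.
Captured: group 1 = 'awme'.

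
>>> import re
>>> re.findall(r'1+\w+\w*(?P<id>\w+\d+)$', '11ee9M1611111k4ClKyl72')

Pattern: one or more of a literal '1', then one or more of a word character, then zero or more of a word character; then one or more of a word character, then one or more of a digit (captured as 'id'); then anchored at the end.
Matches: at [0:22] match '11ee9M1611111k4ClKyl72', group 1 = '72'.
One capturing group, so `findall` returns just the captured substring from the one match — 1 in all.

['72']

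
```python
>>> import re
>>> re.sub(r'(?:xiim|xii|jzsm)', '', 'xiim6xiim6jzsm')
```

Branches in `(...|...)` are attempted left-to-right; the first branch that allows the whole pattern to succeed is taken.
Each match is replaced by ''.

'66'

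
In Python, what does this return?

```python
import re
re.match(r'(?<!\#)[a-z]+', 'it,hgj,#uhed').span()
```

`re.match` only tries the pattern at the start of the string.
The match spans [0:2] → 'it'.

(0, 2)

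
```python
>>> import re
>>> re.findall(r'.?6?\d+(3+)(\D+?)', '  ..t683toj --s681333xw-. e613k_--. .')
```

[('3', 't'), ('3', 'x'), ('3', 'k')]

Pattern: optionally any character, then optionally the literal '6', then one or more of a digit; then one or more of a literal '3' (captured); then one or more of a non-digit (lazy) (captured).
A non-greedy quantifier consumes as few characters as it can — just enough that the remainder of the pattern still matches from where it stops; whatever follows it matches normally.
Scanning left to right: at [4:9] match 't683t', groups = ('3', 't'); at [14:22] match 's681333x', groups = ('3', 'x'); at [26:31] match 'e613k', groups = ('3', 'k').
With 2 capturing groups, `findall` returns a 2-tuple per match.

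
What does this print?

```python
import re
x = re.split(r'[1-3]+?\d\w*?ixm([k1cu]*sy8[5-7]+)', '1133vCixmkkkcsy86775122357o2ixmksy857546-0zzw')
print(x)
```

['', 'kkkcsy86775', '', 'ksy8575', '46-0zzw']

The pattern matches one or more of a character in [1-3] (lazy); then a digit, then zero or more of a word character (lazy), then the literal 'ixm'; then zero or more of one of [k1cu], then the literal 'sy8', then one or more of a character in [5-7] (captured).
With the lazy modifier that quantifier settles for the fewest repetitions that let the rest of the pattern succeed (the atoms after it are unaffected and can still be greedy).
Matches to split on: at [0:20] → '1133vCixmkkkcsy86775'; at [20:38] → '122357o2ixmksy8575'.
With a capturing group present, the delimiter's captured portion is kept in the result list.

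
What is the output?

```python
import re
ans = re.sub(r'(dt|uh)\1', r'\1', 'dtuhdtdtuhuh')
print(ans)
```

dtuhdtuh

`\1` is not a pattern — it's the concrete string captured by group 1, re-applied verbatim.
The replacement refers to a captured group, so each match is rewritten using its own captured text.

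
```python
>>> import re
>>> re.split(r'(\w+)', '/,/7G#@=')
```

['/,/', '7G', '#@=']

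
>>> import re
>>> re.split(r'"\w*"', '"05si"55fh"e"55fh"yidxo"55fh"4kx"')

Matches to split on: at [0:6] → '"05si"'; at [10:13] → '"e"'; at [17:24] → '"yidxo"'; at [28:33] → '"4kx"'.
The string is cut at each match, leaving 5 pieces.

['', '55fh', '55fh', '55fh', '']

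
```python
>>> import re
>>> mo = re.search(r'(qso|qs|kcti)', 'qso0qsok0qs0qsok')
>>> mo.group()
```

'qso'

Alternation isn't longest-match — the leftmost alternative that fits at this position is chosen.
The match spans [0:3] → 'qso'.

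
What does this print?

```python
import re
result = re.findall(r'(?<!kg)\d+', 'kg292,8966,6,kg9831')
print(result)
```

The negative lookaround is zero-width — it rules out positions where the adjacent text would match, without consuming anything.
With no groups in the pattern, `findall` gives back each whole match — 4 here.

['92', '8966', '6', '831']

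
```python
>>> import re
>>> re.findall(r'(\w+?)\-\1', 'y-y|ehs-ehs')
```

After group 1 captures some text, `\1` only succeeds where that same text appears again.
Walking the string: at [0:3] match 'y-y', group 1 = 'y'; at [4:11] match 'ehs-ehs', group 1 = 'ehs'.
`findall` collects group 1 from each match (2 total).

['y', 'ehs']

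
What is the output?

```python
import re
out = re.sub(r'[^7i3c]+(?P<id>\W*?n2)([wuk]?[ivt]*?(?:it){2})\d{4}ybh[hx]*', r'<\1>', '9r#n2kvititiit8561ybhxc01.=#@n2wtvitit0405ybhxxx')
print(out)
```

The pattern matches one or more of any character except [7i3c]; then zero or more of a non-word character (lazy), then the literal 'n2' (captured as 'id'); then optionally one of [wuk], then zero or more of one of [ivt] (lazy), then the literal 'it' repeated 2 times (captured); then exactly 4 of a digit, then the literal 'ybh', then zero or more of one of [hx].
Matches: at [23:48] → '01.=#@n2wtvitit0405ybhxxx'.
`\1` in the replacement pulls in group 1's text for each match.

9r#n2kvititiit8561ybhxc<n2>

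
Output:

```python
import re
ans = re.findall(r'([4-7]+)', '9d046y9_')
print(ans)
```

['46']

The pattern matches one or more of a character in [4-7] (captured).
Scanning left to right: at [3:5] match '46', group 1 = '46'.
`findall` collects group 1 from the one match (1 total).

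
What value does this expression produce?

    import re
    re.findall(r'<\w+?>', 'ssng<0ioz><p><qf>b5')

['<0ioz>', '<p>', '<qf>']

`findall` yields the raw match text (3 of them) because the pattern has no groups.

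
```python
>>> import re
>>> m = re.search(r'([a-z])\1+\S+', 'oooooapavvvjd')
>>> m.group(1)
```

'o'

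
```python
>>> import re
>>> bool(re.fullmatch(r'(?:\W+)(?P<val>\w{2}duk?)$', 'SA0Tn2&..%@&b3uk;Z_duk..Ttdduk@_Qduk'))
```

False

`re.fullmatch` requires the pattern to consume the entire string.
Here the pattern can't cover the whole string, so the call returns None, and `bool(None)` is False.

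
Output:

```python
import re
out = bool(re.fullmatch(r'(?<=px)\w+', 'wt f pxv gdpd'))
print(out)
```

False

The lookaround is zero-width — it requires the adjacent text to match without consuming it, so the asserted text isn't part of the match.
`re.fullmatch` requires the pattern to consume the entire string.
Here there's no way to consume every character, so the call returns None, and `bool(None)` is False.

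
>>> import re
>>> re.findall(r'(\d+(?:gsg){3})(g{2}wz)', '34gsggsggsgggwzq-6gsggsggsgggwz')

[('34gsggsggsg', 'ggwz'), ('6gsggsggsg', 'ggwz')]

2 groups means each result is a tuple of 2 captured strings — 2 here.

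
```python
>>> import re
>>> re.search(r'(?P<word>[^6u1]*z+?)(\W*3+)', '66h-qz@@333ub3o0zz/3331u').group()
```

'h-qz@@333'

The pattern matches zero or more of any character except [6u1], then one or more of the literal 'z' (lazy) (captured as 'word'); then zero or more of a non-word character, then one or more of the literal '3' (captured).
The match spans [2:11] → 'h-qz@@333'.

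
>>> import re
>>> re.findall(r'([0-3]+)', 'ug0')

Because there's exactly one group, `findall` drops the full match and keeps group 1 from the one hit.

['0']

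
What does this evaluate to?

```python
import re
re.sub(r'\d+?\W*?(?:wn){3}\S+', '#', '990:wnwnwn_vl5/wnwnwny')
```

Every occurrence is swapped for '#'.

'#'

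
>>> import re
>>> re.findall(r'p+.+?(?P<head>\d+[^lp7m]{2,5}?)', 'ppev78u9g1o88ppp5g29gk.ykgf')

Pattern: one or more of the literal 'p', then one or more of any character (lazy); then one or more of a digit, then 2 to 5 of any character except [lp7m] (lazy) (captured as 'head').
With the lazy modifier that quantifier settles for the fewest repetitions that let the rest of the pattern succeed (the atoms after it are unaffected and can still be greedy).
Walking the string: at [0:8] match 'ppev78u9', group 1 = '78u9'; at [13:22] match 'ppp5g29gk', group 1 = '29gk'.
Because there's exactly one group, `findall` drops the full match and keeps group 1 from each hit.

['78u9', '29gk']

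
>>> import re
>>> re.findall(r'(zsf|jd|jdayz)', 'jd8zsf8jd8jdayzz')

['jd', 'zsf', 'jd', 'jd']

Alternation tries branches left to right and keeps the first one that lets the overall match succeed at that position.
One capturing group, so `findall` returns just the captured substring from each match — 4 in all.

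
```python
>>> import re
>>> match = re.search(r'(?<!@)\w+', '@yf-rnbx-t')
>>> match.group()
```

'f'

`(?!…)`/`(?<!…)` only lets a position through if the neighbouring text does NOT match; no characters are consumed.
The match spans [2:3] → 'f'.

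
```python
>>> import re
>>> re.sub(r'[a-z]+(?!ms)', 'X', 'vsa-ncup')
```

'X-X'

A negative assertion filters positions out without eating any characters.
Each match is replaced by 'X'.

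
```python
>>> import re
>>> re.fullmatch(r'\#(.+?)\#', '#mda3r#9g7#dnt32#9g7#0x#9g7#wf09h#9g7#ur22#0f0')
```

None

For `fullmatch`, every character of the input must be accounted for by the pattern.
Here there's no way to consume every character, so the call returns None.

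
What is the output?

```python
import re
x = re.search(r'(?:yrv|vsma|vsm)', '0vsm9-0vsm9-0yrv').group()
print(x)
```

vsm

The match spans [1:4] → 'vsm'.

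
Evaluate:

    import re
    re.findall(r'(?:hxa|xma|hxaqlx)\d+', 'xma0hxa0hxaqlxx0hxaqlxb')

['xma0', 'hxa0']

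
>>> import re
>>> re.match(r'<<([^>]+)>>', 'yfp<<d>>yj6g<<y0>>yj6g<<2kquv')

None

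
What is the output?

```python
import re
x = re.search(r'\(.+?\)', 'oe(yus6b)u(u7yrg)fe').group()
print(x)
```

(yus6b)

A `+?`/`*?`/`{m,n}?` starts at its minimum and grows only as far as needed for what follows to match.
`search` walks the string left to right and returns the first match it finds.
The match spans [2:9] → '(yus6b)'.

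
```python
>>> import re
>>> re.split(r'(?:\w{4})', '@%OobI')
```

['@%', '']

Each match becomes a cut point; 2 segments remain.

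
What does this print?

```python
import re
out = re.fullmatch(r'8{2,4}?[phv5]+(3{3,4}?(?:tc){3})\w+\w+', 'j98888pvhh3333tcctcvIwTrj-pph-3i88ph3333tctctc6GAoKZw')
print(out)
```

None

`re.fullmatch` is like wrapping the pattern in `^…$` (in single-line mode).
Here there's no way to consume every character, so the call returns None.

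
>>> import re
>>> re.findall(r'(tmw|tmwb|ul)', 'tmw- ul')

['tmw', 'ul']

Matches: at [0:3] match 'tmw', group 1 = 'tmw'; at [5:7] match 'ul', group 1 = 'ul'.
`findall` collects group 1 from each match (2 total).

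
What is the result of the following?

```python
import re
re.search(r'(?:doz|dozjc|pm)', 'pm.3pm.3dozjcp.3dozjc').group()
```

`re.search` tries every starting position until one works.
The match spans [0:2] → 'pm'.

'pm'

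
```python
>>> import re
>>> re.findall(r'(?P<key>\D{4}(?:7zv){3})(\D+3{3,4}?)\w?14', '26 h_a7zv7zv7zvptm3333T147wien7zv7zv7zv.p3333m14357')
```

Pattern: exactly 4 of a non-digit, then the literal '7zv' repeated 3 times (captured as 'key'); then one or more of a non-digit, then 3 to 4 of a literal '3' (lazy) (captured); then optionally a word character, then the literal '14'.
Walking the string: at [2:25] match ' h_a7zv7zv7zvptm3333T14', groups = (' h_a7zv7zv7zv', 'ptm3333'); at [26:48] match 'wien7zv7zv7zv.p3333m14', groups = ('wien7zv7zv7zv', '.p3333').
With 2 capturing groups, `findall` returns a 2-tuple per match.

[(' h_a7zv7zv7zv', 'ptm3333'), ('wien7zv7zv7zv', '.p3333')]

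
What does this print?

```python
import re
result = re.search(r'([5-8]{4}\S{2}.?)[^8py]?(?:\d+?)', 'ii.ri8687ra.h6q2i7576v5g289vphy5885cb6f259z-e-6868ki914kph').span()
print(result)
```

The pattern matches exactly 4 of a character in [5-8], then exactly 2 of a non-whitespace character, then optionally any character (captured); then optionally any character except [8py]; then one or more of a digit (lazy) (non-capturing group).
The match spans [5:14] → '8687ra.h6'.

(5, 14)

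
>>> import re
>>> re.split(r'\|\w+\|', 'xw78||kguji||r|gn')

Matches to split on: at [5:12] → '|kguji|'; at [12:15] → '|r|'.
The string is cut at each match, leaving 3 pieces.

['xw78|', '', 'gn']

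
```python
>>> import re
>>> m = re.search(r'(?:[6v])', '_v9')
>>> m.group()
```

'v'

The match spans [1:2] → 'v'.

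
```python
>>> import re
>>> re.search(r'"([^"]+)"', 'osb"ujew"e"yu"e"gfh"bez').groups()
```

('ujew',)

The match spans [3:9] → '"ujew"'.
Captured: group 1 = 'ujew'.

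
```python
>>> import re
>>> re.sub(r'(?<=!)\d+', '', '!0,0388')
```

'!,0388'

Lookahead/lookbehind check context without consuming it, so the matched span excludes the asserted characters.
Each match is replaced by ''.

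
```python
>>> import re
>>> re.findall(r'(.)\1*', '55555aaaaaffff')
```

After group 1 captures some text, `\1` only succeeds where that same text appears again.
Walking the string: at [0:5] match '55555', group 1 = '5'; at [5:10] match 'aaaaa', group 1 = 'a'; at [10:14] match 'ffff', group 1 = 'f'.
`findall` collects group 1 from each match (3 total).

['5', 'a', 'f']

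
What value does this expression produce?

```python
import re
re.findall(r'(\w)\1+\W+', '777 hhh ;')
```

`\1` is not a pattern — it's the concrete string captured by group 1, re-applied verbatim.
Matches: at [0:4] match '777 ', group 1 = '7'; at [4:9] match 'hhh ;', group 1 = 'h'.
Because there's exactly one group, `findall` drops the full match and keeps group 1 from each hit.

['7', 'h']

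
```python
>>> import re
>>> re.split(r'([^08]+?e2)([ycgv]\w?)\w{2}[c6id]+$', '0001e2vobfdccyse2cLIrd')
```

['000', '1e2vobfdccyse2', 'cL', '']

This matches one or more of any character except [08] (lazy), then the literal 'e2' (captured); then one of [ycgv], then optionally a word character (captured); then exactly 2 of a word character, then one or more of one of [c6id]; then anchored at the end.
Matches to split on: at [3:22] → '1e2vobfdccyse2cLIrd'.
The group in the pattern means `split` returns the separators' captures alongside the pieces.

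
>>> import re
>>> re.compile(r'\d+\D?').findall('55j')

['55j']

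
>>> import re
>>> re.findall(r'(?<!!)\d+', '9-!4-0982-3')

The negative lookahead/lookbehind blocks any match where the forbidden context is present.
Scanning left to right: at [0:1] → '9'; at [5:9] → '0982'; at [10:11] → '3'.
No capturing groups, so `findall` returns the 3 full match strings.

['9', '0982', '3']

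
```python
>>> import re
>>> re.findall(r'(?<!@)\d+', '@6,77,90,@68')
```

['77', '90', '8']

A negative assertion filters positions out without eating any characters.
Matches: at [3:5] → '77'; at [6:8] → '90'; at [11:12] → '8'.
With no groups in the pattern, `findall` gives back each whole match — 3 here.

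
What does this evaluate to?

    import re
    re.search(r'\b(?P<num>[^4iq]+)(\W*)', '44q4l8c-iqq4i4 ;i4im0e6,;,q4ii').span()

Pattern: a word boundary (`\b`, zero-width); then one or more of any character except [4iq] (captured as 'num'); then zero or more of a non-word character (captured).
The match spans [7:8] → '-'.

(7, 8)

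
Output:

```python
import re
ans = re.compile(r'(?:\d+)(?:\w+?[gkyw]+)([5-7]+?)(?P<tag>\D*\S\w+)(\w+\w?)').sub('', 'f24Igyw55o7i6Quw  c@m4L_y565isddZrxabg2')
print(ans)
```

Pattern: one or more of a digit (non-capturing group); then one or more of a word character (lazy), then one or more of one of [gkyw] (non-capturing group); then one or more of a character in [5-7] (lazy) (captured); then zero or more of a non-digit, then a non-whitespace character, then one or more of a word character (captured as 'tag'); then one or more of a word character, then optionally a word character (captured).
`sub` substitutes '' at each match site.

f  c@m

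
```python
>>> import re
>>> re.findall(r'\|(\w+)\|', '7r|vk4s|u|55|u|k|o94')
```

Because there's exactly one group, `findall` drops the full match and keeps group 1 from each hit.

['vk4s', '55', 'k']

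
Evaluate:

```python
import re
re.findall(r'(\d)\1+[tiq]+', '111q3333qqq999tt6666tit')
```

After group 1 captures some text, `\1` only succeeds where that same text appears again.
With a single group, `findall` returns only what that group captured — 4 items.

['1', '3', '9', '6']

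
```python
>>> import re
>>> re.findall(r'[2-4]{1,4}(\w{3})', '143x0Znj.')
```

This matches 1 to 4 of a character in [2-4]; then exactly 3 of a word character (captured).
Scanning left to right: at [1:6] match '43x0Z', group 1 = 'x0Z'.
`findall` collects group 1 from the one match (1 total).

['x0Z']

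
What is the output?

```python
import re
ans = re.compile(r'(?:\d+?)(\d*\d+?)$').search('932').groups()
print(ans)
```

('32',)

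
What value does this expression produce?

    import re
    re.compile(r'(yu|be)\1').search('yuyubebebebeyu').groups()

The backreference `\1` re-matches whatever the first group consumed, character for character.
`re.search` tries every starting position until one works.
The match spans [0:4] → 'yuyu'.
Captured: group 1 = 'yu'.

('yu',)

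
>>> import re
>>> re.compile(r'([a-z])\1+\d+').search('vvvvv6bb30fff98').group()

The backreference `\1` re-matches whatever the first group consumed, character for character.
Unlike `match`, `search` isn't anchored — it looks for the pattern anywhere in the string.
The match spans [0:6] → 'vvvvv6'.
Captured: group 1 = 'v'.

'vvvvv6'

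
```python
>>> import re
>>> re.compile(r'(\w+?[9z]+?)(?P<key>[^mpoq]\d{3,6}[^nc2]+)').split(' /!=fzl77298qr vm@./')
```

[' /!=', 'fz', 'l77298qr vm@./', '']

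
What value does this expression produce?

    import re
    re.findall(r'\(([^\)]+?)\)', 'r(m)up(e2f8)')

['m', 'e2f8']

`findall` collects group 1 from each match (2 total).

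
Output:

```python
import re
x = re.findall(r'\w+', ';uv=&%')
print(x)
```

['uv']

The pattern matches one or more of a word character.
Matches: at [1:3] → 'uv'.
Since nothing is captured, `findall` lists the 1 matched substring directly.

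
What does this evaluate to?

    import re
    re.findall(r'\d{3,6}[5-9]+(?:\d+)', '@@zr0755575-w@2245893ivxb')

This matches 3 to 6 of a digit, then one or more of a character in [5-9]; then one or more of a digit (non-capturing group).
Scanning left to right: at [4:11] → '0755575'; at [14:21] → '2245893'.
`findall` yields the raw match text (2 of them) because the pattern has no groups.

['0755575', '2245893']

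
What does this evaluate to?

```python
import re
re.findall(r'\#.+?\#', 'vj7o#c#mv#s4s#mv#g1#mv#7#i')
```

['#c#', '#s4s#', '#g1#', '#7#']

A `+?`/`*?`/`{m,n}?` starts at its minimum and grows only as far as needed for what follows to match.
Matches: at [4:7] → '#c#'; at [9:14] → '#s4s#'; at [16:20] → '#g1#'; at [22:25] → '#7#'.
With no groups in the pattern, `findall` gives back each whole match — 4 here.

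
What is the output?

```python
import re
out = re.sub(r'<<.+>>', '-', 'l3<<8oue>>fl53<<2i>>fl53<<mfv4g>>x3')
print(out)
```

`sub` substitutes '-' at each match site.

l3-x3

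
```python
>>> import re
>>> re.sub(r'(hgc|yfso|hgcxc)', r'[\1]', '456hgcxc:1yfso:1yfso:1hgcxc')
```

Alternation tries branches left to right and keeps the first one that lets the overall match succeed at that position.
Matches: at [3:6] → 'hgc'; at [10:14] → 'yfso'; at [16:20] → 'yfso'; at [22:25] → 'hgc'.
`\1` in the replacement pulls in group 1's text for each match.

'456[hgc]xc:1[yfso]:1[yfso]:1[hgc]xc'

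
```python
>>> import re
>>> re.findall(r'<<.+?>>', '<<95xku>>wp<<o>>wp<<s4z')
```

A non-greedy quantifier consumes as few characters as it can — just enough that the remainder of the pattern still matches from where it stops; whatever follows it matches normally.
Scanning left to right: at [0:9] → '<<95xku>>'; at [11:16] → '<<o>>'.
With no groups in the pattern, `findall` gives back each whole match — 2 here.

['<<95xku>>', '<<o>>']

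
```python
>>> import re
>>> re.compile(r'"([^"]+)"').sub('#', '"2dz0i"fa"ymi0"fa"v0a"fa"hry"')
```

Every occurrence is swapped for '#'.

'#fa#fa#fa#'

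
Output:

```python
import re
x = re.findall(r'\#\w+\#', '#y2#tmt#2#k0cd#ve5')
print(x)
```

['#y2#', '#2#']

With no groups in the pattern, `findall` gives back each whole match — 2 here.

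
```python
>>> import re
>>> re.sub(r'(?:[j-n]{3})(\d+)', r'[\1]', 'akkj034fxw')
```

The pattern matches exactly 3 of a character in [j-n] (non-capturing group); then one or more of a digit (captured).
`\1` in the replacement pulls in group 1's text for each match.

'a[034]fxw'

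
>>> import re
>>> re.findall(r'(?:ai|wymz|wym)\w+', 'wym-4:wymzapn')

['wymzapn']

Since nothing is captured, `findall` lists the 1 matched substring directly.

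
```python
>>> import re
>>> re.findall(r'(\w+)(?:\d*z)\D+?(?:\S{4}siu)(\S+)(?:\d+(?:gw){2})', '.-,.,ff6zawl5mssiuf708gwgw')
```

Pattern: one or more of a word character (captured); then zero or more of a digit, then the literal 'z' (non-capturing group); then one or more of a non-digit (lazy); then exactly 4 of a non-whitespace character, then the literal 'siu' (non-capturing group); then one or more of a non-whitespace character (captured); then one or more of a digit, then the literal 'gw' repeated 2 times (non-capturing group).
Walking the string: at [5:26] match 'ff6zawl5mssiuf708gwgw', groups = ('ff6', 'f70').
2 groups means the one result is a tuple of 2 captured strings — 1 here.

[('ff6', 'f70')]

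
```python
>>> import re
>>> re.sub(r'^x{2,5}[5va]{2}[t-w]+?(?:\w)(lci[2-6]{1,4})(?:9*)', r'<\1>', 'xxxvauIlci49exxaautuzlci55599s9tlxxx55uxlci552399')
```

Pattern: anchored at the start of the string; then 2 to 5 of a literal 'x', then exactly 2 of one of [5va], then one or more of a character in [t-w] (lazy); then a word character (non-capturing group); then the literal 'lci', then 1 to 4 of a character in [2-6] (captured); then zero or more of a literal '9' (non-capturing group).
Matches: at [0:12] → 'xxxvauIlci49'.
Each match is replaced using the text its own group 1 captured.

'<lci4>exxaautuzlci55599s9tlxxx55uxlci552399'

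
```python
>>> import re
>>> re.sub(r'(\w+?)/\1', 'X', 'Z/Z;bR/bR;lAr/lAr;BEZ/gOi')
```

`\1` has to match the exact text group 1 already captured.
Each match is replaced by 'X'.

'X;X;X;BEZ/gOi'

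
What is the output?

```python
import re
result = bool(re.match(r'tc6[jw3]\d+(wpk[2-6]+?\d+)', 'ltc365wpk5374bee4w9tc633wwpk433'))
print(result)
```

This matches the literal 'tc', then the literal '6', then one of [jw3]; then one or more of a digit; then the literal 'wpk', then one or more of a character in [2-6] (lazy), then one or more of a digit (captured).
`match` is anchored at position 0; if the pattern doesn't fit there, it returns None.
Here position 0 doesn't satisfy it, so the call returns None, and `bool(None)` is False.

False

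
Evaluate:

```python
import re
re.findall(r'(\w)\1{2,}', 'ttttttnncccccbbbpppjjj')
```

['t', 'c', 'b', 'p', 'j']

`\1` has to match the exact text group 1 already captured.
Matches: at [0:6] match 'tttttt', group 1 = 't'; at [8:13] match 'ccccc', group 1 = 'c'; at [13:16] match 'bbb', group 1 = 'b'; at [16:19] match 'ppp', group 1 = 'p'; at [19:22] match 'jjj', group 1 = 'j'.
One capturing group, so `findall` returns just the captured substring from each match — 5 in all.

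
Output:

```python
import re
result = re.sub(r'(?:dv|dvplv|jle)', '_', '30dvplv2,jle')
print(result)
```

`|` is ordered: at each position the engine commits to the first alternative that works.
Matches: at [2:4] → 'dv'; at [9:12] → 'jle'.
Each match is replaced by '_'.

30_plv2,_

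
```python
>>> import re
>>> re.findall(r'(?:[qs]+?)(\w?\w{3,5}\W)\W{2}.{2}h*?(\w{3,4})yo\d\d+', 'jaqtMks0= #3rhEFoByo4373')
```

Pattern: one or more of one of [qs] (lazy) (non-capturing group); then optionally a word character, then 3 to 5 of a word character, then a non-word character (captured); then exactly 2 of a non-word character, then exactly 2 of any character, then zero or more of a literal 'h' (lazy); then 3 to 4 of a word character (captured); then the literal 'yo', then a digit, then one or more of a digit.
Matches: at [2:24] match 'qtMks0= #3rhEFoByo4373', groups = ('tMks0=', 'EFoB').
`findall` packs the 2 group values into a tuple for every match.

[('tMks0=', 'EFoB')]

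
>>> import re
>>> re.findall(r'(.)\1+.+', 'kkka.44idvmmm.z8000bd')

['k']

After group 1 captures some text, `\1` only succeeds where that same text appears again.
Matches: at [0:21] match 'kkka.44idvmmm.z8000bd', group 1 = 'k'.
`findall` collects group 1 from the one match (1 total).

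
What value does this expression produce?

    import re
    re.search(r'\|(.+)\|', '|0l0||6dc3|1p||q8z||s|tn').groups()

`search` walks the string left to right and returns the first match it finds.
The match spans [0:22] → '|0l0||6dc3|1p||q8z||s|'.
Captured: group 1 = '0l0||6dc3|1p||q8z||s'.

('0l0||6dc3|1p||q8z||s',)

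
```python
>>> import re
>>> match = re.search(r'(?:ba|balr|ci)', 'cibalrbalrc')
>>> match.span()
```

The match spans [0:2] → 'ci'.

(0, 2)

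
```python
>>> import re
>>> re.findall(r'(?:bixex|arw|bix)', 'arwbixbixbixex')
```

['arw', 'bix', 'bix', 'bixex']

Alternation tries branches left to right and keeps the first one that lets the overall match succeed at that position.
Walking the string: at [0:3] → 'arw'; at [3:6] → 'bix'; at [6:9] → 'bix'; at [9:14] → 'bixex'.
Since nothing is captured, `findall` lists the 4 matched substrings directly.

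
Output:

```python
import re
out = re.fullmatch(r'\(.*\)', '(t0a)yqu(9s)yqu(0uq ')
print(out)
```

For `fullmatch`, every character of the input must be accounted for by the pattern.
Here there's no way to consume every character, so the call returns None.

None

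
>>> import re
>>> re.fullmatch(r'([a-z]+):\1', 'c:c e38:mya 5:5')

`\1` has to match the exact text group 1 already captured.
`re.fullmatch` requires the pattern to consume the entire string.
Here the string isn't matched end-to-end, so the call returns None.

None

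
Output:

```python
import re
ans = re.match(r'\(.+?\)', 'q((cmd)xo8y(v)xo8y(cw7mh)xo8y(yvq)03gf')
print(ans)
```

None

With `match`, the pattern is implicitly anchored at the beginning.
Here position 0 doesn't satisfy it, so the call returns None.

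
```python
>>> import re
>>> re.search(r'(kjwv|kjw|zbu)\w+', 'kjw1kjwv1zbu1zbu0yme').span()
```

(0, 20)

The match spans [0:20] → 'kjw1kjwv1zbu1zbu0yme'.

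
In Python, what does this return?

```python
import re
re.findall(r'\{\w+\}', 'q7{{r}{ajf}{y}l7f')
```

['{r}', '{ajf}', '{y}']

Scanning left to right: at [3:6] → '{r}'; at [6:11] → '{ajf}'; at [11:14] → '{y}'.
Since nothing is captured, `findall` lists the 3 matched substrings directly.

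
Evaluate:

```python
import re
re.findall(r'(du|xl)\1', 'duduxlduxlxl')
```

['du', 'xl']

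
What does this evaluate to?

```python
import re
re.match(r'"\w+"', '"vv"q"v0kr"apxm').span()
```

`re.match` won't scan ahead — the pattern has to work from the very first character.
The match spans [0:4] → '"vv"'.

(0, 4)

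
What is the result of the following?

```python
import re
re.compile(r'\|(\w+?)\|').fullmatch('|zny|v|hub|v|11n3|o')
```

`re.fullmatch` is like wrapping the pattern in `^…$` (in single-line mode).
Here the pattern can't cover the whole string, so the call returns None.

None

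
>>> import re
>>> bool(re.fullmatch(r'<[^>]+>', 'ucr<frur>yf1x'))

For `fullmatch`, every character of the input must be accounted for by the pattern.
Here the pattern can't cover the whole string, so the call returns None, and `bool(None)` is False.

False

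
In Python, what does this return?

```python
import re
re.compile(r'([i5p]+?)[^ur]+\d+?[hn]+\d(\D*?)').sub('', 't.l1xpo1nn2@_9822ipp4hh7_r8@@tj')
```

Pattern: one or more of one of [i5p] (lazy) (captured); then one or more of any character except [ur]; then one or more of a digit (lazy), then one or more of one of [hn], then a digit; then zero or more of a non-digit (lazy) (captured).
Matches: at [5:24] → 'po1nn2@_9822ipp4hh7'.
Every occurrence is swapped for ''.

't.l1x_r8@@tj'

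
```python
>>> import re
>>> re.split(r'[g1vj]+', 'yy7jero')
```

This matches one or more of one of [g1vj].
Matches to split on: at [3:4] → 'j'.
`split` removes every match and returns the 2 fragments in between.

['yy7', 'ero']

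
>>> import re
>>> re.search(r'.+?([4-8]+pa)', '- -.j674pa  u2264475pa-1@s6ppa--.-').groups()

This matches one or more of any character (lazy); then one or more of a character in [4-8], then the literal 'pa' (captured).
With the lazy modifier that quantifier settles for the fewest repetitions that let the rest of the pattern succeed (the atoms after it are unaffected and can still be greedy).
`re.search` scans for the first position where the pattern succeeds.
The match spans [0:10] → '- -.j674pa'.
Captured: group 1 = '674pa'.

('674pa',)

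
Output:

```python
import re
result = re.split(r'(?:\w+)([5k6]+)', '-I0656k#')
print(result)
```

['-', 'k', '#']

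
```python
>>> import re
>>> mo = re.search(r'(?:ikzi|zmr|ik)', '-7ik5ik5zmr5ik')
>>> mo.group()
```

'ik'

Unlike `match`, `search` isn't anchored — it looks for the pattern anywhere in the string.
The match spans [2:4] → 'ik'.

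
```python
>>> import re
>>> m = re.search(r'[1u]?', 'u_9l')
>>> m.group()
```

'u'

This matches optionally one of [1u].
`search` walks the string left to right and returns the first match it finds.
The match spans [0:1] → 'u'.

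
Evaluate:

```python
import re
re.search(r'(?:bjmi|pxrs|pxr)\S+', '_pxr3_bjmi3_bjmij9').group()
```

`re.search` tries every starting position until one works.
The match spans [1:18] → 'pxr3_bjmi3_bjmij9'.

'pxr3_bjmi3_bjmij9'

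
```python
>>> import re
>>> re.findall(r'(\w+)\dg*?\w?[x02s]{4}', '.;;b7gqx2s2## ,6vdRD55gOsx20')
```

['b', '6vdRD5']

Pattern: one or more of a word character (captured); then a digit, then zero or more of the literal 'g' (lazy); then optionally a word character, then exactly 4 of one of [x02s].
Scanning left to right: at [3:11] match 'b7gqx2s2', group 1 = 'b'; at [15:28] match '6vdRD55gOsx20', group 1 = '6vdRD5'.
`findall` collects group 1 from each match (2 total).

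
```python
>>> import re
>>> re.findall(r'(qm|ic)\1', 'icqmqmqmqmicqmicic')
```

`\1` is not a pattern — it's the concrete string captured by group 1, re-applied verbatim.
One capturing group, so `findall` returns just the captured substring from each match — 3 in all.

['qm', 'qm', 'ic']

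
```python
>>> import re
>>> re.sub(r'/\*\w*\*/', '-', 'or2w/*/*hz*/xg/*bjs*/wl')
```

Matches: at [6:12] → '/*hz*/'; at [14:21] → '/*bjs*/'.
Each match is replaced by '-'.

'or2w/*-xg-wl'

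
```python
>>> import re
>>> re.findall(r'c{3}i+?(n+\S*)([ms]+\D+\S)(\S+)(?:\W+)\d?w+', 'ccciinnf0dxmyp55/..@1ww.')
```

3 groups means the one result is a tuple of 3 captured strings — 1 here.

[('nnf0dx', 'myp5', '5/..')]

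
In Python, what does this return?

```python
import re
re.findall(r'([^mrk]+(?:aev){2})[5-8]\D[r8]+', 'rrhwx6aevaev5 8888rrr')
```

['hwx6aevaev']

The pattern matches one or more of any character except [mrk], then the literal 'aev' repeated 2 times (captured); then a character in [5-8], then a non-digit; then one or more of one of [r8].
Scanning left to right: at [2:21] match 'hwx6aevaev5 8888rrr', group 1 = 'hwx6aevaev'.
One capturing group, so `findall` returns just the captured substring from the one match — 1 in all.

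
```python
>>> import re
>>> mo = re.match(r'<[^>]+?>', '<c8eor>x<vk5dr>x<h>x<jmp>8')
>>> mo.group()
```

`re.match` only tries the pattern at the start of the string.
The match spans [0:7] → '<c8eor>'.

'<c8eor>'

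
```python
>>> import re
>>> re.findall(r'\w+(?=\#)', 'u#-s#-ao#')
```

['u', 's', 'ao']

The `(?=…)`/`(?<=…)` assertion just peeks at neighbouring text; it doesn't advance the match position.
`findall` yields the raw match text (3 of them) because the pattern has no groups.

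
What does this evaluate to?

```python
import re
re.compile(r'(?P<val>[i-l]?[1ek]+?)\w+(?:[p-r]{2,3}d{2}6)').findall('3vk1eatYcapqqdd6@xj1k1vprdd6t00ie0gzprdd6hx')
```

['k1', 'j1']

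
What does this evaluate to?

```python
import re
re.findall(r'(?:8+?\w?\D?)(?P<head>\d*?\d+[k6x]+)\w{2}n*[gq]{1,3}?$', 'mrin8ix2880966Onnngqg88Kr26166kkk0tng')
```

This matches one or more of the literal '8' (lazy), then optionally a word character, then optionally a non-digit (non-capturing group); then zero or more of a digit (lazy), then one or more of a digit, then one or more of one of [k6x] (captured as 'head'); then exactly 2 of a word character, then zero or more of the literal 'n', then 1 to 3 of one of [gq] (lazy); then anchored at the end.
Matches: at [21:37] match '88Kr26166kkk0tng', group 1 = '26166kkk'.
With a single group, `findall` returns only what that group captured — 1 item.

['26166kkk']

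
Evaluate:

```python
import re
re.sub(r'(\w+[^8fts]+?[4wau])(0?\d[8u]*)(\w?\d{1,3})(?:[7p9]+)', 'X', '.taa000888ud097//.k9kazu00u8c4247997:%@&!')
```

Pattern: one or more of a word character, then one or more of any character except [8fts] (lazy), then one of [4wau] (captured); then optionally a literal '0', then a digit, then zero or more of one of [8u] (captured); then optionally a word character, then 1 to 3 of a digit (captured); then one or more of one of [7p9] (non-capturing group).
Every occurrence is swapped for 'X'.

'.X:%@&!'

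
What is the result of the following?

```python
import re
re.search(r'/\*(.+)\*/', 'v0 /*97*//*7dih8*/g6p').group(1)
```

The match spans [3:18] → '/*97*//*7dih8*/'.
Captured: group 1 = '97*//*7dih8'.

'97*//*7dih8'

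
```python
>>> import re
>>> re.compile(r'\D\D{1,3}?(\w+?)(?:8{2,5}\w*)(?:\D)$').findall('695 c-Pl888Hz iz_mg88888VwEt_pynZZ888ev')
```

A `+?`/`*?`/`{m,n}?` starts at its minimum and grows only as far as needed for what follows to match.
One capturing group, so `findall` returns just the captured substring from the one match — 1 in all.

['iz_mg']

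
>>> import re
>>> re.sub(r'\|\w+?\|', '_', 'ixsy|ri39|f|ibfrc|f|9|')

'ixsy_f_f_'

Matches: at [4:10] → '|ri39|'; at [11:18] → '|ibfrc|'; at [19:22] → '|9|'.
`sub` substitutes '_' at each match site.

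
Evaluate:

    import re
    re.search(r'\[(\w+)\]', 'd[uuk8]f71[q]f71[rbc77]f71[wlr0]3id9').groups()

The match spans [1:7] → '[uuk8]'.
Captured: group 1 = 'uuk8'.

('uuk8',)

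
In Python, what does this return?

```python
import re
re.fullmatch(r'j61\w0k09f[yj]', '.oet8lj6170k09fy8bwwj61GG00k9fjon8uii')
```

None

For `fullmatch`, every character of the input must be accounted for by the pattern.
Here the pattern can't cover the whole string, so the call returns None.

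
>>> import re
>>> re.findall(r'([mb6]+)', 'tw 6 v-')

['6']

The pattern matches one or more of one of [mb6] (captured).
Matches: at [3:4] match '6', group 1 = '6'.
With a single group, `findall` returns only what that group captured — 1 item.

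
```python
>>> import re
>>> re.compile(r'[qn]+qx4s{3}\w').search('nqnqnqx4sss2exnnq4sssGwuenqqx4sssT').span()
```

(0, 12)

This matches one or more of one of [qn], then the literal 'qx4'; then exactly 3 of the literal 's', then a word character.
The match spans [0:12] → 'nqnqnqx4sss2'.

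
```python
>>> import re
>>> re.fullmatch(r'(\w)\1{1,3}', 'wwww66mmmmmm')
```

None

A backreference is literal: `\1` must see the identical characters the first group matched.
`fullmatch` succeeds only if the pattern covers the string from start to end.
Here the pattern can't cover the whole string, so the call returns None.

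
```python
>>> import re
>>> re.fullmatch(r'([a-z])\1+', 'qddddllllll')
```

None

`re.fullmatch` requires the pattern to consume the entire string.
Here the pattern can't cover the whole string, so the call returns None.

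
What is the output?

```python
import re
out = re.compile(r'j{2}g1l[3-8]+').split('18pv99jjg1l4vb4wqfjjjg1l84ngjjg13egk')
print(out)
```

['18pv99', 'vb4wqfj', 'ngjjg13egk']

The pattern matches exactly 2 of the literal 'j', then the literal 'g1l'; then one or more of a character in [3-8].
Matches to split on: at [6:12] → 'jjg1l4'; at [19:26] → 'jjg1l84'.
Each match becomes a cut point; 3 segments remain.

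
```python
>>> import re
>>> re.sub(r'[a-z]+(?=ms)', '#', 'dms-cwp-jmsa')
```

Lookahead/lookbehind check context without consuming it, so the matched span excludes the asserted characters.
`sub` substitutes '#' at each match site.

'#ms-cwp-#msa'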